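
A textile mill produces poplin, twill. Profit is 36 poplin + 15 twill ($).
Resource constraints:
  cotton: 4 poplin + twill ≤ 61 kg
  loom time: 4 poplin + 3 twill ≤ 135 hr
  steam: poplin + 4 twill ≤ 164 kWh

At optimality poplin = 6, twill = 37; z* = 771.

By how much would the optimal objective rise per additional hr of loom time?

Check each constraint at x*: cotton 61/61 (tight); loom time 135/135 (tight); steam 154/164 (slack 10).
Slack constraints have shadow price 0 (complementary slackness).
From A_Bᵀ y = c: 4·y_cotton + 4·y_loom time = 36; 1·y_cotton + 3·y_loom time = 15.
This yields shadow prices y_cotton = 6, y_loom time = 3.
Shadow price of loom time = 3.

3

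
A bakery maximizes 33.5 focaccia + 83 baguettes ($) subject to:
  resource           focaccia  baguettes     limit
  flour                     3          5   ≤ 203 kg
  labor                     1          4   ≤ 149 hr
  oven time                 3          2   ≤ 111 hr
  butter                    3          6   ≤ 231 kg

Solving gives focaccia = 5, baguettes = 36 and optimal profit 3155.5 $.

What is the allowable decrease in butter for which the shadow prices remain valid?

Binding constraints: labor, butter. The basis is B = [[1,4],[3,6]] with det -6.
Per unit decrease in butter, x* moves by d = (-0.6667, 0.1667).
The basis stays optimal until focaccia reaches 0; allowable decrease = 7.5 kg.

7.5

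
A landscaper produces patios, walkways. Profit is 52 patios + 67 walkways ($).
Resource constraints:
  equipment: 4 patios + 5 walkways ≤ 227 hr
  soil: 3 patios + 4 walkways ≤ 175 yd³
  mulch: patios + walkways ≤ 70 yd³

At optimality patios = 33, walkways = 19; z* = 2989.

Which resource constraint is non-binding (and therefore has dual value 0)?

mulch

equipment: 227/227 (binding)
soil: 175/175 (binding)
mulch: 52/70 (slack 18)
By complementary slackness, a constraint with positive slack has shadow price 0 → mulch.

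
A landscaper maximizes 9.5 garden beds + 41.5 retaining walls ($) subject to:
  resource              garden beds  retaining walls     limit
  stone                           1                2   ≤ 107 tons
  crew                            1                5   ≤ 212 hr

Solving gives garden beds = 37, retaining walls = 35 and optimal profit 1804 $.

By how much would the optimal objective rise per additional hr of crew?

Check each constraint at x*: stone 107/107 (tight); crew 212/212 (tight).
The binding rows give the dual system: 1·y_stone + 1·y_crew = 9.5 and 2·y_stone + 5·y_crew = 41.5.
This yields shadow prices y_stone = 2, y_crew = 7.5.
Shadow price of crew = 7.5.

7.5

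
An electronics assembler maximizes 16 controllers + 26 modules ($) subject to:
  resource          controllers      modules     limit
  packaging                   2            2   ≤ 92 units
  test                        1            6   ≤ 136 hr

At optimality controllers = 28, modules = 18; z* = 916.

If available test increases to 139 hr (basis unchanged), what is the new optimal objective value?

At the optimum: packaging uses 92 of 92 (binding); test uses 136 of 136 (binding).
Dual feasibility on the basic columns requires 2·y_packaging + 1·y_test = 16, 2·y_packaging + 6·y_test = 26.
This yields shadow prices y_packaging = 7, y_test = 2.
Δz = y_test·Δb = 2 × (3) = 6, so new z* = 916 + 6 = 922.

922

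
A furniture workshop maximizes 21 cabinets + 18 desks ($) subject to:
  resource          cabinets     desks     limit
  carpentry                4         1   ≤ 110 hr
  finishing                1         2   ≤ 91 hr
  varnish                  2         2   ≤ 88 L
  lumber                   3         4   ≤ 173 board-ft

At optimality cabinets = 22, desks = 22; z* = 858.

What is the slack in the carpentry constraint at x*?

0

carpentry used = 4·22 + 1·22 = 110; slack = 110 − 110 = 0.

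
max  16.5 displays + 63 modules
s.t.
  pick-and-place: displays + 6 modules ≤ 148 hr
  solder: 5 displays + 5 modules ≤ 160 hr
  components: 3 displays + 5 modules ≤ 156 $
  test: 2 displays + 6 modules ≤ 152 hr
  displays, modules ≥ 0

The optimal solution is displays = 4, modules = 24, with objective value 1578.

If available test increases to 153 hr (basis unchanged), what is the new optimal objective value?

Binding: pick-and-place and test. Non-binding: solder (20 unused), components (24 unused).
Since solder, components are not tight, their duals are 0.
Dual feasibility on the basic columns requires 1·y_pick-and-place + 2·y_test = 16.5, 6·y_pick-and-place + 6·y_test = 63.
This yields shadow prices y_pick-and-place = 4.5, y_test = 6.
Δz = y_test·Δb = 6 × (1) = 6, so new z* = 1578 + 6 = 1584.

1584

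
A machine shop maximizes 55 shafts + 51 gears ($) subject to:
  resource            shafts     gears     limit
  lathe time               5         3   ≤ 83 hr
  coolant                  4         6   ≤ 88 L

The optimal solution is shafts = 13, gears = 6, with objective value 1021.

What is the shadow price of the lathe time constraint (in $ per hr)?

Check each constraint at x*: lathe time 83/83 (tight); coolant 88/88 (tight).
Dual feasibility on the basic columns requires 5·y_lathe time + 4·y_coolant = 55, 3·y_lathe time + 6·y_coolant = 51.
Solving: y_lathe time = 7, y_coolant = 5.
Shadow price of lathe time = 7.

7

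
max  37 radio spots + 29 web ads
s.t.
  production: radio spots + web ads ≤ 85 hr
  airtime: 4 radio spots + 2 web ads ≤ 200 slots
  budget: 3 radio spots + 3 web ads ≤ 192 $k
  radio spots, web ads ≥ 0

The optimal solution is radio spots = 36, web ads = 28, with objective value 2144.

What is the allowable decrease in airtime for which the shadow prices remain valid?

Binding constraints: airtime, budget. The basis is B = [[4,2],[3,3]] with det 6.
Per unit decrease in airtime, x* moves by d = (-0.5, 0.5).
The basis stays optimal until radio spots reaches 0; allowable decrease = 72 slots.

72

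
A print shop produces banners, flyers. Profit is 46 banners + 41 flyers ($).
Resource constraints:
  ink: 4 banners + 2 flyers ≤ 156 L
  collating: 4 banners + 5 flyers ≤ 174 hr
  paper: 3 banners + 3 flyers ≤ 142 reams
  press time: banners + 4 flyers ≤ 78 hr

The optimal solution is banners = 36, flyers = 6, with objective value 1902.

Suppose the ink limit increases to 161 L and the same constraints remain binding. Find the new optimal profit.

1929.5

Binding: ink and collating. Non-binding: paper (16 unused), press time (18 unused).
By complementary slackness, y = 0 for the non-binding constraints.
The binding rows give the dual system: 4·y_ink + 4·y_collating = 46 and 2·y_ink + 5·y_collating = 41.
→ y_ink = 5.5 and y_collating = 6.
Δz = y_ink·Δb = 5.5 × (5) = 27.5, so new z* = 1902 + 27.5 = 1929.5.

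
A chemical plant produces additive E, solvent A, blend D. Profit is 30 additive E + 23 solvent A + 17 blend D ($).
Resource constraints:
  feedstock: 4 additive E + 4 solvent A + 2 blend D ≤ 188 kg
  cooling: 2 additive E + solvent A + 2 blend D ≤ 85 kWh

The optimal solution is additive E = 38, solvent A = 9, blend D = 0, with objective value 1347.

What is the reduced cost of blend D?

Check each constraint at x*: feedstock 188/188 (tight); cooling 85/85 (tight).
From A_Bᵀ y = c: 4·y_feedstock + 2·y_cooling = 30; 4·y_feedstock + 1·y_cooling = 23.
This yields shadow prices y_feedstock = 4, y_cooling = 7.
Reduced cost of blend D: c₃ − yᵀa₃ = 17 − (4·2 + 7·2) = 17 − 22 = -5.

-5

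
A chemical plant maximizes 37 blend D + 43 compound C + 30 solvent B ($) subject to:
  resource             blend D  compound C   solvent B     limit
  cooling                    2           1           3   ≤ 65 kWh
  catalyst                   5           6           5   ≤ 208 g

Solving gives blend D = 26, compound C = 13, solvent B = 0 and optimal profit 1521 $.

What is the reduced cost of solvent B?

Both cooling and catalyst are binding at x*.
The binding rows give the dual system: 2·y_cooling + 5·y_catalyst = 37 and 1·y_cooling + 6·y_catalyst = 43.
→ y_cooling = 1 and y_catalyst = 7.
Reduced cost of solvent B: c₃ − yᵀa₃ = 30 − (1·3 + 7·5) = 30 − 38 = -8.

-8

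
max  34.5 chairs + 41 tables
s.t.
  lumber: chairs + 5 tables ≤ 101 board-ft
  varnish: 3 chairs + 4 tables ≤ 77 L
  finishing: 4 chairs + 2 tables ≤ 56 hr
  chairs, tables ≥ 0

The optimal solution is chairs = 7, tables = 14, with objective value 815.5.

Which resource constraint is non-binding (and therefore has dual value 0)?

lumber: 77/101 (slack 24)
varnish: 77/77 (binding)
finishing: 56/56 (binding)
By complementary slackness, a constraint with positive slack has shadow price 0 → lumber.

lumber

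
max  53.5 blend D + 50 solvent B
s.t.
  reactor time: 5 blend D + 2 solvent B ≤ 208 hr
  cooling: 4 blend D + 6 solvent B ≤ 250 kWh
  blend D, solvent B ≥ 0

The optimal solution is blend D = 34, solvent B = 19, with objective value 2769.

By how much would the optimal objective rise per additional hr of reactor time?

5.5

Check each constraint at x*: reactor time 208/208 (tight); cooling 250/250 (tight).
The binding rows give the dual system: 5·y_reactor time + 4·y_cooling = 53.5 and 2·y_reactor time + 6·y_cooling = 50.
This yields shadow prices y_reactor time = 5.5, y_cooling = 6.5.
Shadow price of reactor time = 5.5.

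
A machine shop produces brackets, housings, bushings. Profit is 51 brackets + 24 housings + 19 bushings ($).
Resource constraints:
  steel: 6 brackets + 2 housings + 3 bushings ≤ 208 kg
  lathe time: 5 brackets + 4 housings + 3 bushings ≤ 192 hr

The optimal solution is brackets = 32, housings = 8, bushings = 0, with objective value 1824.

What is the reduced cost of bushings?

-8

At the optimum: steel uses 208 of 208 (binding); lathe time uses 192 of 192 (binding).
From A_Bᵀ y = c: 6·y_steel + 5·y_lathe time = 51; 2·y_steel + 4·y_lathe time = 24.
→ y_steel = 6 and y_lathe time = 3.
Reduced cost of bushings: c₃ − yᵀa₃ = 19 − (6·3 + 3·3) = 19 − 27 = -8.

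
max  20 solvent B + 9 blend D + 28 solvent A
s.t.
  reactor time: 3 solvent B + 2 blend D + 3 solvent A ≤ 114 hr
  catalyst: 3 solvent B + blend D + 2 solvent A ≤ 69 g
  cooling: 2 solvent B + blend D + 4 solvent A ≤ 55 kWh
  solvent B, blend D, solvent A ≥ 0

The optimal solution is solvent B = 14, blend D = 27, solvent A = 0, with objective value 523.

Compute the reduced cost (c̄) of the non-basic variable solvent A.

-4

Check each constraint at x*: reactor time 96/114 (slack 18); catalyst 69/69 (tight); cooling 55/55 (tight).
Since reactor time is not tight, its dual is 0.
Dual feasibility on the basic columns requires 3·y_catalyst + 2·y_cooling = 20, 1·y_catalyst + 1·y_cooling = 9.
Solving: y_catalyst = 2, y_cooling = 7.
Reduced cost of solvent A: c₃ − yᵀa₃ = 28 − (2·2 + 7·4) = 28 − 32 = -4.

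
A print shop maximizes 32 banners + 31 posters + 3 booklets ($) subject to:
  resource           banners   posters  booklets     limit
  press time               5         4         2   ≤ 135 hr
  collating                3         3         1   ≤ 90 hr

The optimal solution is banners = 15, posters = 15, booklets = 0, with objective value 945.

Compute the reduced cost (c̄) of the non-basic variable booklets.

At the optimum: press time uses 135 of 135 (binding); collating uses 90 of 90 (binding).
Dual feasibility on the basic columns requires 5·y_press time + 3·y_collating = 32, 4·y_press time + 3·y_collating = 31.
This yields shadow prices y_press time = 1, y_collating = 9.
Reduced cost of booklets: c₃ − yᵀa₃ = 3 − (1·2 + 9·1) = 3 − 11 = -8.

-8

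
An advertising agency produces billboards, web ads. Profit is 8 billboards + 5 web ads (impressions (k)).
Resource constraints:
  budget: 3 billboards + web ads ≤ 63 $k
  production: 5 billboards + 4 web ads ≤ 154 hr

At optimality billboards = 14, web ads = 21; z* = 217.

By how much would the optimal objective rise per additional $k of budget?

Both budget and production are binding at x*.
Dual feasibility on the basic columns requires 3·y_budget + 5·y_production = 8, 1·y_budget + 4·y_production = 5.
This yields shadow prices y_budget = 1, y_production = 1.
Shadow price of budget = 1.

1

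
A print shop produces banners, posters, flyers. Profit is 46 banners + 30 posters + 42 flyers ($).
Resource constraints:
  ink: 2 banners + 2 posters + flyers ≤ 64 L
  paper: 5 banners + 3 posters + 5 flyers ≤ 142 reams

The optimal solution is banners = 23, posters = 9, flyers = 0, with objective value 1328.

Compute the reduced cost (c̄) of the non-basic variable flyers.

Both ink and paper are binding at x*.
The binding rows give the dual system: 2·y_ink + 5·y_paper = 46 and 2·y_ink + 3·y_paper = 30.
This yields shadow prices y_ink = 3, y_paper = 8.
Reduced cost of flyers: c₃ − yᵀa₃ = 42 − (3·1 + 8·5) = 42 − 43 = -1.

-1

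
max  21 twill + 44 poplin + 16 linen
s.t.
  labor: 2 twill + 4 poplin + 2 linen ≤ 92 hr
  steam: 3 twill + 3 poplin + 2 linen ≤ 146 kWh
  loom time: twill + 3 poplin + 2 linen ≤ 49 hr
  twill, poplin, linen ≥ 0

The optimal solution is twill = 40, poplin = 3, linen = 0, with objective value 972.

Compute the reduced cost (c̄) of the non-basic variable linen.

-7

Check each constraint at x*: labor 92/92 (tight); steam 129/146 (slack 17); loom time 49/49 (tight).
Since steam is not tight, its dual is 0.
Dual feasibility on the basic columns requires 2·y_labor + 1·y_loom time = 21, 4·y_labor + 3·y_loom time = 44.
Solving: y_labor = 9.5, y_loom time = 2.
Reduced cost of linen: c₃ − yᵀa₃ = 16 − (9.5·2 + 2·2) = 16 − 23 = -7.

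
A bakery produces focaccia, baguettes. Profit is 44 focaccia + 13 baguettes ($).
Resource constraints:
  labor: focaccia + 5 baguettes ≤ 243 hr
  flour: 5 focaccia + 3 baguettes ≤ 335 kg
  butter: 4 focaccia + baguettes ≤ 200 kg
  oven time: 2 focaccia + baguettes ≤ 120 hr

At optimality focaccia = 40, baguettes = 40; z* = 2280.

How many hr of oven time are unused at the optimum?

0

oven time used = 2·40 + 1·40 = 120; slack = 120 − 120 = 0.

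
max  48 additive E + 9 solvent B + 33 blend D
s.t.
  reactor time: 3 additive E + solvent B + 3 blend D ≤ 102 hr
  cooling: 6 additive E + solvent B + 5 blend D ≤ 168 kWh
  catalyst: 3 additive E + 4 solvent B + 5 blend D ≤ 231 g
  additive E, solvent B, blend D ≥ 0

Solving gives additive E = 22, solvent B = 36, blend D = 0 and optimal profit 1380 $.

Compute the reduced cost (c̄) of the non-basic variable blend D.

Check each constraint at x*: reactor time 102/102 (tight); cooling 168/168 (tight); catalyst 210/231 (slack 21).
Since catalyst is not tight, its dual is 0.
From A_Bᵀ y = c: 3·y_reactor time + 6·y_cooling = 48; 1·y_reactor time + 1·y_cooling = 9.
→ y_reactor time = 2 and y_cooling = 7.
Reduced cost of blend D: c₃ − yᵀa₃ = 33 − (2·3 + 7·5) = 33 − 41 = -8.

-8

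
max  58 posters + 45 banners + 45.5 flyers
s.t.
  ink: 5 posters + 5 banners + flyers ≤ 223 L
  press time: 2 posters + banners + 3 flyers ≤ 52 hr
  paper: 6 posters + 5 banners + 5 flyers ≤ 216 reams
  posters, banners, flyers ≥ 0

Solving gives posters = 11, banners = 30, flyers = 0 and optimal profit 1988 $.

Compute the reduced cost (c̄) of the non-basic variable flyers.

Check each constraint at x*: ink 205/223 (slack 18); press time 52/52 (tight); paper 216/216 (tight).
Since ink is not tight, its dual is 0.
From A_Bᵀ y = c: 2·y_press time + 6·y_paper = 58; 1·y_press time + 5·y_paper = 45.
Solving: y_press time = 5, y_paper = 8.
Reduced cost of flyers: c₃ − yᵀa₃ = 45.5 − (5·3 + 8·5) = 45.5 − 55 = -9.5.

-9.5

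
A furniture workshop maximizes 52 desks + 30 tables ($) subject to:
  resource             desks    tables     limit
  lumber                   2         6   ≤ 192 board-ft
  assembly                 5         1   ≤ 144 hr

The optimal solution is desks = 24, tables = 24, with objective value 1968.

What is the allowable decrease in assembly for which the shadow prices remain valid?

Binding constraints: lumber, assembly. The basis is B = [[2,6],[5,1]] with det -28.
Per unit decrease in assembly, x* moves by d = (-0.2143, 0.0714).
The basis stays optimal until desks reaches 0; allowable decrease = 112 hr.

112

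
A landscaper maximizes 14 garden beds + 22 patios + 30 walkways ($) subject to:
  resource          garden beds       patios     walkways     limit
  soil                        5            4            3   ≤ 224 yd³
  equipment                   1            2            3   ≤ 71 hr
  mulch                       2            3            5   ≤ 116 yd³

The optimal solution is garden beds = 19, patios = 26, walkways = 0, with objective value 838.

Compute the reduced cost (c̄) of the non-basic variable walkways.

Check each constraint at x*: soil 199/224 (slack 25); equipment 71/71 (tight); mulch 116/116 (tight).
Slack constraints have shadow price 0 (complementary slackness).
Dual feasibility on the basic columns requires 1·y_equipment + 2·y_mulch = 14, 2·y_equipment + 3·y_mulch = 22.
Solving: y_equipment = 2, y_mulch = 6.
Reduced cost of walkways: c₃ − yᵀa₃ = 30 − (2·3 + 6·5) = 30 − 36 = -6.

-6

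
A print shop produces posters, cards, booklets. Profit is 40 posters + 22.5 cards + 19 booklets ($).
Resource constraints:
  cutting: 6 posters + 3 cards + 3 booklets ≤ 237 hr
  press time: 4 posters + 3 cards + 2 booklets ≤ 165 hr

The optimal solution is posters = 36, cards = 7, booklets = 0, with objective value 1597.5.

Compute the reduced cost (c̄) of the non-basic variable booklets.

-1

At the optimum: cutting uses 237 of 237 (binding); press time uses 165 of 165 (binding).
The binding rows give the dual system: 6·y_cutting + 4·y_press time = 40 and 3·y_cutting + 3·y_press time = 22.5.
Solving: y_cutting = 5, y_press time = 2.5.
Reduced cost of booklets: c₃ − yᵀa₃ = 19 − (5·3 + 2.5·2) = 19 − 20 = -1.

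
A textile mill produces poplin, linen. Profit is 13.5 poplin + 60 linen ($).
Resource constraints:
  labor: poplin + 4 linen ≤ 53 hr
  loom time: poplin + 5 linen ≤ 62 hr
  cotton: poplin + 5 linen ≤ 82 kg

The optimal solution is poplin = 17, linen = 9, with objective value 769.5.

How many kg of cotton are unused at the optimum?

20

cotton used = 1·17 + 5·9 = 62; slack = 82 − 62 = 20.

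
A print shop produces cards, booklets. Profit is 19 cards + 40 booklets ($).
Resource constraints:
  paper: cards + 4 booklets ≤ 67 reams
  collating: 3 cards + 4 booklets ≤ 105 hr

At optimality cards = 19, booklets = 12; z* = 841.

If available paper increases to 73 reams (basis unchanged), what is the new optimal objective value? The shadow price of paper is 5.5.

874

Δb = 6, so new z* = 841 + (5.5)·(6) = 841 + 33 = 874.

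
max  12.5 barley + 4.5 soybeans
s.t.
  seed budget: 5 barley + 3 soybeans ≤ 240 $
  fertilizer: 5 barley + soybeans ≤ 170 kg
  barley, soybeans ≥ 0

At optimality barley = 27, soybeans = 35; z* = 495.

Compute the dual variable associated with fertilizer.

Check each constraint at x*: seed budget 240/240 (tight); fertilizer 170/170 (tight).
The binding rows give the dual system: 5·y_seed budget + 5·y_fertilizer = 12.5 and 3·y_seed budget + 1·y_fertilizer = 4.5.
Solving: y_seed budget = 1, y_fertilizer = 1.5.
Shadow price of fertilizer = 1.5.

1.5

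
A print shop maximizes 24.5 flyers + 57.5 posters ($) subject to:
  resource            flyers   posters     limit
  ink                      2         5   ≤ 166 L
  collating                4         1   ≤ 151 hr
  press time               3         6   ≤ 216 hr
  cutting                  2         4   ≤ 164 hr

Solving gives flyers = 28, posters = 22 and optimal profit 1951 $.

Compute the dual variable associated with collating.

0

Check each constraint at x*: ink 166/166 (tight); collating 134/151 (slack 17); press time 216/216 (tight); cutting 144/164 (slack 20).
Since collating, cutting are not tight, their duals are 0.
The binding rows give the dual system: 2·y_ink + 3·y_press time = 24.5 and 5·y_ink + 6·y_press time = 57.5.
→ y_ink = 8.5 and y_press time = 2.5.
Shadow price of collating = 0.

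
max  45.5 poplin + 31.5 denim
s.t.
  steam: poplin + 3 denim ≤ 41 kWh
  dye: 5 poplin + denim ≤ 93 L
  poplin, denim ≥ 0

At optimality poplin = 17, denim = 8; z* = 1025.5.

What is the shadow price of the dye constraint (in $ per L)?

At the optimum: steam uses 41 of 41 (binding); dye uses 93 of 93 (binding).
From A_Bᵀ y = c: 1·y_steam + 5·y_dye = 45.5; 3·y_steam + 1·y_dye = 31.5.
→ y_steam = 8 and y_dye = 7.5.
Shadow price of dye = 7.5.

7.5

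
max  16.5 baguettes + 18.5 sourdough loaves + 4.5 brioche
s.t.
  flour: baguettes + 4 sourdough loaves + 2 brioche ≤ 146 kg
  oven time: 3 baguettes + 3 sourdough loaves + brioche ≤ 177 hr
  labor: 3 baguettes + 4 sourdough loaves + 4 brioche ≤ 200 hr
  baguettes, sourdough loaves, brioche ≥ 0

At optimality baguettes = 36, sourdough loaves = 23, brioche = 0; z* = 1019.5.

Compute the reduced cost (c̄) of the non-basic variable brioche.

-7

Check each constraint at x*: flour 128/146 (slack 18); oven time 177/177 (tight); labor 200/200 (tight).
Slack constraints have shadow price 0 (complementary slackness).
The binding rows give the dual system: 3·y_oven time + 3·y_labor = 16.5 and 3·y_oven time + 4·y_labor = 18.5.
This yields shadow prices y_oven time = 3.5, y_labor = 2.
Reduced cost of brioche: c₃ − yᵀa₃ = 4.5 − (3.5·1 + 2·4) = 4.5 − 11.5 = -7.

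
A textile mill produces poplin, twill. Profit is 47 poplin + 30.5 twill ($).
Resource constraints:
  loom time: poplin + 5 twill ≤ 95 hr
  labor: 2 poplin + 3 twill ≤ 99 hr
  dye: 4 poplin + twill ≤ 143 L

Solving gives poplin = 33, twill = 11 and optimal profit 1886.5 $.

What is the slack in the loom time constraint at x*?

loom time used = 1·33 + 5·11 = 88; slack = 95 − 88 = 7.

7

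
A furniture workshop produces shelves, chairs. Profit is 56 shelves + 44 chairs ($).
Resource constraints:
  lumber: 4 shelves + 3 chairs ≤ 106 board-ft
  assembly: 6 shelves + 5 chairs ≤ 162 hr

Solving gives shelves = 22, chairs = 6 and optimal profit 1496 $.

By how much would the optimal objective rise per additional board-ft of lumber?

Both lumber and assembly are binding at x*.
The binding rows give the dual system: 4·y_lumber + 6·y_assembly = 56 and 3·y_lumber + 5·y_assembly = 44.
→ y_lumber = 8 and y_assembly = 4.
Shadow price of lumber = 8.

8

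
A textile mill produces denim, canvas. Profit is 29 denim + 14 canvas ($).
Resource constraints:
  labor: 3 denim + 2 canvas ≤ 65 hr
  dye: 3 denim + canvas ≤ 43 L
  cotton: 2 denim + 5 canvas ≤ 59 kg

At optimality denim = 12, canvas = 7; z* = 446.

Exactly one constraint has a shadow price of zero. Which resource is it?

labor: 50/65 (slack 15)
dye: 43/43 (binding)
cotton: 59/59 (binding)
By complementary slackness, a constraint with positive slack has shadow price 0 → labor.

labor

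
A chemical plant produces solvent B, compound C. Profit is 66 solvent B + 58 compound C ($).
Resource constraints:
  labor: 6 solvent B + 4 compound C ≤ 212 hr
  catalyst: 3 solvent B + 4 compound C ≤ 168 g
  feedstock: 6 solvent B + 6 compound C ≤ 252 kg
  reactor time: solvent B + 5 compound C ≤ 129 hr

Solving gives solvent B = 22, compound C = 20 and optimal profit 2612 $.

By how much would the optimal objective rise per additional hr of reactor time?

0

Binding: labor and feedstock. Non-binding: catalyst (22 unused), reactor time (7 unused).
Since catalyst, reactor time are not tight, their duals are 0.
The binding rows give the dual system: 6·y_labor + 6·y_feedstock = 66 and 4·y_labor + 6·y_feedstock = 58.
Solving: y_labor = 4, y_feedstock = 7.
Shadow price of reactor time = 0.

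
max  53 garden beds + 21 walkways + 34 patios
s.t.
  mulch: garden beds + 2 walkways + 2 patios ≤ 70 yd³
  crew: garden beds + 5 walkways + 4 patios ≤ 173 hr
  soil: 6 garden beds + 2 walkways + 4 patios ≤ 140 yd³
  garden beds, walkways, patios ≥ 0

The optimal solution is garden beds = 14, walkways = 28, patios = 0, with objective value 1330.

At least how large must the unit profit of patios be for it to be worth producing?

Binding: mulch and soil. Non-binding: crew (19 unused).
Slack constraints have shadow price 0 (complementary slackness).
Dual feasibility on the basic columns requires 1·y_mulch + 6·y_soil = 53, 2·y_mulch + 2·y_soil = 21.
This yields shadow prices y_mulch = 2, y_soil = 8.5.
patios enters the basis when its profit ≥ yᵀa₃ = 2·2 + 8.5·4 = 38.

38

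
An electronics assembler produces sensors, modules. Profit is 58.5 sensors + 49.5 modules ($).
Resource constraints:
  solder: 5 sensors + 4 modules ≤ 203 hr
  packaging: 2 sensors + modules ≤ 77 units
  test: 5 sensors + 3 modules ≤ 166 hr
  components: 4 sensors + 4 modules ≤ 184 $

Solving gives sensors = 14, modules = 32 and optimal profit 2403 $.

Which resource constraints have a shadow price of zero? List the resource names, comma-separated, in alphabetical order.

packaging, solder

solder: 198/203 (slack 5)
packaging: 60/77 (slack 17)
test: 166/166 (binding)
components: 184/184 (binding)
By complementary slackness, a constraint with positive slack has shadow price 0 → packaging, solder.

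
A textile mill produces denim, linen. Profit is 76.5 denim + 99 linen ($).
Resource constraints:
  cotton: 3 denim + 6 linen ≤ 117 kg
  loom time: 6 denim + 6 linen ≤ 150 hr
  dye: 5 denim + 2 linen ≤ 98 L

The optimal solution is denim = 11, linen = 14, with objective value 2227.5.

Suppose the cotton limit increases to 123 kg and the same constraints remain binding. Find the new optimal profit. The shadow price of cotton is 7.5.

2272.5

Δb = 6, so new z* = 2227.5 + (7.5)·(6) = 2227.5 + 45 = 2272.5.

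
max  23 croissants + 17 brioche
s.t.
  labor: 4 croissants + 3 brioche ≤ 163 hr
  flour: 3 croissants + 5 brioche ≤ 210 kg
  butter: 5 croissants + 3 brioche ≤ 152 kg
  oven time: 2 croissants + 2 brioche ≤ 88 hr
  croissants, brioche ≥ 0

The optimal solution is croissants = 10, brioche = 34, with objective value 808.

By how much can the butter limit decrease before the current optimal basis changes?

Binding constraints: butter, oven time. The basis is B = [[5,3],[2,2]] with det 4.
Per unit decrease in butter, x* moves by d = (-0.5, 0.5).
The basis stays optimal until flour becomes binding; allowable decrease = 10 kg.

10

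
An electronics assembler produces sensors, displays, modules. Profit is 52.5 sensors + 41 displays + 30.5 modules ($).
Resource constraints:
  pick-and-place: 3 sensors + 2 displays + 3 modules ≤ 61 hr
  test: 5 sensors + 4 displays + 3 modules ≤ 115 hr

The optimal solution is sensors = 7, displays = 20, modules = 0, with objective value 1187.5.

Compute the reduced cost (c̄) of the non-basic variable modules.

Check each constraint at x*: pick-and-place 61/61 (tight); test 115/115 (tight).
The binding rows give the dual system: 3·y_pick-and-place + 5·y_test = 52.5 and 2·y_pick-and-place + 4·y_test = 41.
Solving: y_pick-and-place = 2.5, y_test = 9.
Reduced cost of modules: c₃ − yᵀa₃ = 30.5 − (2.5·3 + 9·3) = 30.5 − 34.5 = -4.

-4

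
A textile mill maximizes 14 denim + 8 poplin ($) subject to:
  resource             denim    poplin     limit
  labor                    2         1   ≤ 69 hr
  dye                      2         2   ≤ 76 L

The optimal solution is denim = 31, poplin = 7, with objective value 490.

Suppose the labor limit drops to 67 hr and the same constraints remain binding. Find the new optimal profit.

478

Both labor and dye are binding at x*.
From A_Bᵀ y = c: 2·y_labor + 2·y_dye = 14; 1·y_labor + 2·y_dye = 8.
→ y_labor = 6 and y_dye = 1.
Δz = y_labor·Δb = 6 × (-2) = -12, so new z* = 490 − 12 = 478.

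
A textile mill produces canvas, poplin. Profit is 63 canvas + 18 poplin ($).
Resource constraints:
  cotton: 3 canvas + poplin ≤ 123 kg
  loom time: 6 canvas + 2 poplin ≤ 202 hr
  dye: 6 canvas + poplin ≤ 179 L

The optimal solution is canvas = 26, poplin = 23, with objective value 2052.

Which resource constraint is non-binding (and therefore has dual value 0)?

cotton

cotton: 101/123 (slack 22)
loom time: 202/202 (binding)
dye: 179/179 (binding)
By complementary slackness, a constraint with positive slack has shadow price 0 → cotton.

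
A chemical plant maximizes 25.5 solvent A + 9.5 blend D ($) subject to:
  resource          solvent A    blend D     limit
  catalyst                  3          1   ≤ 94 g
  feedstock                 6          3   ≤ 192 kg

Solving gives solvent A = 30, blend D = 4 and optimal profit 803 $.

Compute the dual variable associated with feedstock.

1

At the optimum: catalyst uses 94 of 94 (binding); feedstock uses 192 of 192 (binding).
The binding rows give the dual system: 3·y_catalyst + 6·y_feedstock = 25.5 and 1·y_catalyst + 3·y_feedstock = 9.5.
→ y_catalyst = 6.5 and y_feedstock = 1.
Shadow price of feedstock = 1.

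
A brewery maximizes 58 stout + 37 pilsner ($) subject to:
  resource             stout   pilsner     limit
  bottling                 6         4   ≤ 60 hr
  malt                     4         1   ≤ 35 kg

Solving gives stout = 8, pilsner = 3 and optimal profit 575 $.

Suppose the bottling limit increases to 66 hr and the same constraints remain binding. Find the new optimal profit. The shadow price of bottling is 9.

Δb = 6, so new z* = 575 + (9)·(6) = 575 + 54 = 629.

629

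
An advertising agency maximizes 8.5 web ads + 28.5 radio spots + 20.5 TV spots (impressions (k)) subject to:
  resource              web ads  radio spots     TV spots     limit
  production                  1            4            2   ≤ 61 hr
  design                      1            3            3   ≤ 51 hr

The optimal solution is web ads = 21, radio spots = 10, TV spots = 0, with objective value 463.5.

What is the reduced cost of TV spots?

-2

Check each constraint at x*: production 61/61 (tight); design 51/51 (tight).
From A_Bᵀ y = c: 1·y_production + 1·y_design = 8.5; 4·y_production + 3·y_design = 28.5.
→ y_production = 3 and y_design = 5.5.
Reduced cost of TV spots: c₃ − yᵀa₃ = 20.5 − (3·2 + 5.5·3) = 20.5 − 22.5 = -2.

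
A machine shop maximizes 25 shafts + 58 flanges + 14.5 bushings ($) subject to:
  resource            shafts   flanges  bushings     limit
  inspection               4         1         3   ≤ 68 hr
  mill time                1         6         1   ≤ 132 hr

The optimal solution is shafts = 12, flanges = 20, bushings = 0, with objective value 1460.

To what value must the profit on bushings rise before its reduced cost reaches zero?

21

At the optimum: inspection uses 68 of 68 (binding); mill time uses 132 of 132 (binding).
From A_Bᵀ y = c: 4·y_inspection + 1·y_mill time = 25; 1·y_inspection + 6·y_mill time = 58.
This yields shadow prices y_inspection = 4, y_mill time = 9.
bushings enters the basis when its profit ≥ yᵀa₃ = 4·3 + 9·1 = 21.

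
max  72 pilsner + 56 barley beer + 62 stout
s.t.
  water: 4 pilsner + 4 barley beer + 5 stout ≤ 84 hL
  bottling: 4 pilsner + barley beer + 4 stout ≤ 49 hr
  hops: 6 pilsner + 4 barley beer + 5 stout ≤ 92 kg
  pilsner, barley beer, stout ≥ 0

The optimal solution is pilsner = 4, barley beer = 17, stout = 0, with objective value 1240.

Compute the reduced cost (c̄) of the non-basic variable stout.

Check each constraint at x*: water 84/84 (tight); bottling 33/49 (slack 16); hops 92/92 (tight).
By complementary slackness, y = 0 for the non-binding constraint.
From A_Bᵀ y = c: 4·y_water + 6·y_hops = 72; 4·y_water + 4·y_hops = 56.
→ y_water = 6 and y_hops = 8.
Reduced cost of stout: c₃ − yᵀa₃ = 62 − (6·5 + 8·5) = 62 − 70 = -8.

-8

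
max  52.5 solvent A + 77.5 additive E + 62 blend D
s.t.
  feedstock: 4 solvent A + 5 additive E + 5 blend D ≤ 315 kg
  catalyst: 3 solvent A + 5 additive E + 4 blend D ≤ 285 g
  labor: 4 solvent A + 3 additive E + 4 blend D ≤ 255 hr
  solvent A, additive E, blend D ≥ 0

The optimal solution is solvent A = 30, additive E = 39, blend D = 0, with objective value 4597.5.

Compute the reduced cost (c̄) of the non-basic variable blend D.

-6

Check each constraint at x*: feedstock 315/315 (tight); catalyst 285/285 (tight); labor 237/255 (slack 18).
Since labor is not tight, its dual is 0.
The binding rows give the dual system: 4·y_feedstock + 3·y_catalyst = 52.5 and 5·y_feedstock + 5·y_catalyst = 77.5.
→ y_feedstock = 6 and y_catalyst = 9.5.
Reduced cost of blend D: c₃ − yᵀa₃ = 62 − (6·5 + 9.5·4) = 62 − 68 = -6.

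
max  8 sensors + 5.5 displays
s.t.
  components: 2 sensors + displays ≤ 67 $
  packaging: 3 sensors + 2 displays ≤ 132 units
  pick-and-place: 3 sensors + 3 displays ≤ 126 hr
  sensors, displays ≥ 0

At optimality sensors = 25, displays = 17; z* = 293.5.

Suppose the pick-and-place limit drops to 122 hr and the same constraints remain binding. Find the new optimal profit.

Binding: components and pick-and-place. Non-binding: packaging (23 unused).
Slack constraints have shadow price 0 (complementary slackness).
From A_Bᵀ y = c: 2·y_components + 3·y_pick-and-place = 8; 1·y_components + 3·y_pick-and-place = 5.5.
Solving: y_components = 2.5, y_pick-and-place = 1.
Δz = y_pick-and-place·Δb = 1 × (-4) = -4, so new z* = 293.5 − 4 = 289.5.

289.5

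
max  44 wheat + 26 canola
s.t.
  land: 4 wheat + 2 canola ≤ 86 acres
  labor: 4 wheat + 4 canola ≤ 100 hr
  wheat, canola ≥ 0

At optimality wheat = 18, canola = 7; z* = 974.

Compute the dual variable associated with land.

Both land and labor are binding at x*.
The binding rows give the dual system: 4·y_land + 4·y_labor = 44 and 2·y_land + 4·y_labor = 26.
→ y_land = 9 and y_labor = 2.
Shadow price of land = 9.

9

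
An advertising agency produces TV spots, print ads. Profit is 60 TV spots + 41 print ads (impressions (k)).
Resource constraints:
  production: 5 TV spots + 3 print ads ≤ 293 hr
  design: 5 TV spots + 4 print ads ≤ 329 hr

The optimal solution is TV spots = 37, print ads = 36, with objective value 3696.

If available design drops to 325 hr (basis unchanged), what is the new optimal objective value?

3676

At the optimum: production uses 293 of 293 (binding); design uses 329 of 329 (binding).
From A_Bᵀ y = c: 5·y_production + 5·y_design = 60; 3·y_production + 4·y_design = 41.
→ y_production = 7 and y_design = 5.
Δz = y_design·Δb = 5 × (-4) = -20, so new z* = 3696 − 20 = 3676.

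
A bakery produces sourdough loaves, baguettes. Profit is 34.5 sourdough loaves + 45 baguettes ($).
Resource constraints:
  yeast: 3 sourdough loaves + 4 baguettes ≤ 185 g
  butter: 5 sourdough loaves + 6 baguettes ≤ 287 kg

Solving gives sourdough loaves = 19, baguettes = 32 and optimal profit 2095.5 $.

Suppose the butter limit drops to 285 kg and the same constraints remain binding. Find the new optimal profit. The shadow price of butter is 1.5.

2092.5

Δb = -2, so new z* = 2095.5 + (1.5)·(-2) = 2095.5 − 3 = 2092.5.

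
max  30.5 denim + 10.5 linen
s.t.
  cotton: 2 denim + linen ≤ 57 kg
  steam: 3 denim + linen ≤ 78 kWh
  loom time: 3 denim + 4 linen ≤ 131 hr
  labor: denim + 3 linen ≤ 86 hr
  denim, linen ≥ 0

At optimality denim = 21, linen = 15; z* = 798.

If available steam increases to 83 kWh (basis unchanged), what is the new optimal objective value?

845.5

Binding: cotton and steam. Non-binding: loom time (8 unused), labor (20 unused).
Since loom time, labor are not tight, their duals are 0.
From A_Bᵀ y = c: 2·y_cotton + 3·y_steam = 30.5; 1·y_cotton + 1·y_steam = 10.5.
This yields shadow prices y_cotton = 1, y_steam = 9.5.
Δz = y_steam·Δb = 9.5 × (5) = 47.5, so new z* = 798 + 47.5 = 845.5.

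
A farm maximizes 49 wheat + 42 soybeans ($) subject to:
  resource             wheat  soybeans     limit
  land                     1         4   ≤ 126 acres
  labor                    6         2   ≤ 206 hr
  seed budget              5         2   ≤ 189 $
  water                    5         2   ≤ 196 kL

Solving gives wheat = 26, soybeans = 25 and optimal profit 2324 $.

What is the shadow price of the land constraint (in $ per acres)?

Binding: land and labor. Non-binding: seed budget (9 unused), water (16 unused).
Slack constraints have shadow price 0 (complementary slackness).
The binding rows give the dual system: 1·y_land + 6·y_labor = 49 and 4·y_land + 2·y_labor = 42.
Solving: y_land = 7, y_labor = 7.
Shadow price of land = 7.

7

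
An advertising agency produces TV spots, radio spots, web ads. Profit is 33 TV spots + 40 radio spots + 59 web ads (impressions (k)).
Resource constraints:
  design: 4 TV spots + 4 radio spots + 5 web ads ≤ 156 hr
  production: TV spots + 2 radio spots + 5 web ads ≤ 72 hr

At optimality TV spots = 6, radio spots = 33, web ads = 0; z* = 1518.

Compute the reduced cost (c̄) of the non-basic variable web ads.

Both design and production are binding at x*.
From A_Bᵀ y = c: 4·y_design + 1·y_production = 33; 4·y_design + 2·y_production = 40.
Solving: y_design = 6.5, y_production = 7.
Reduced cost of web ads: c₃ − yᵀa₃ = 59 − (6.5·5 + 7·5) = 59 − 67.5 = -8.5.

-8.5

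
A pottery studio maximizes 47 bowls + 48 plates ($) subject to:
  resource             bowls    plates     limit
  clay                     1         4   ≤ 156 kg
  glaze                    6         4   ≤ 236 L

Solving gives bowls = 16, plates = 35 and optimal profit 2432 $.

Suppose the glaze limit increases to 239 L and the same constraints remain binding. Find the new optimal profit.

2453

Check each constraint at x*: clay 156/156 (tight); glaze 236/236 (tight).
Dual feasibility on the basic columns requires 1·y_clay + 6·y_glaze = 47, 4·y_clay + 4·y_glaze = 48.
Solving: y_clay = 5, y_glaze = 7.
Δz = y_glaze·Δb = 7 × (3) = 21, so new z* = 2432 + 21 = 2453.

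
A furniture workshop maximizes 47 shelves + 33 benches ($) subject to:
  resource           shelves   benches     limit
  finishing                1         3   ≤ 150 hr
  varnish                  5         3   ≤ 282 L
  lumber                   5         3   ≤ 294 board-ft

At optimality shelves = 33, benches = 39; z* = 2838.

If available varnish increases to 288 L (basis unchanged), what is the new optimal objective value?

2892

Check each constraint at x*: finishing 150/150 (tight); varnish 282/282 (tight); lumber 282/294 (slack 12).
Since lumber is not tight, its dual is 0.
The binding rows give the dual system: 1·y_finishing + 5·y_varnish = 47 and 3·y_finishing + 3·y_varnish = 33.
This yields shadow prices y_finishing = 2, y_varnish = 9.
Δz = y_varnish·Δb = 9 × (6) = 54, so new z* = 2838 + 54 = 2892.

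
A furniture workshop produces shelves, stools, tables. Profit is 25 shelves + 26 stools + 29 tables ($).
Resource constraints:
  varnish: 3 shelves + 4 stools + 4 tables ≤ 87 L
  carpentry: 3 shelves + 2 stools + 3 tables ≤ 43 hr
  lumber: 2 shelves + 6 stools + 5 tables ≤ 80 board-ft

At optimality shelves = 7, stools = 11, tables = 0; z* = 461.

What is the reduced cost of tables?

Binding: carpentry and lumber. Non-binding: varnish (22 unused).
By complementary slackness, y = 0 for the non-binding constraint.
The binding rows give the dual system: 3·y_carpentry + 2·y_lumber = 25 and 2·y_carpentry + 6·y_lumber = 26.
Solving: y_carpentry = 7, y_lumber = 2.
Reduced cost of tables: c₃ − yᵀa₃ = 29 − (7·3 + 2·5) = 29 − 31 = -2.

-2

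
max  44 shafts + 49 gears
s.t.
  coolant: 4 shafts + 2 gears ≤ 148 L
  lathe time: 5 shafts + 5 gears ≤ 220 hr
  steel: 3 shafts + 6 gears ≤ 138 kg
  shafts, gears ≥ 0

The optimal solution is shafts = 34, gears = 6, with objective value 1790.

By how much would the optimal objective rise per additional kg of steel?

Binding: coolant and steel. Non-binding: lathe time (20 unused).
Slack constraints have shadow price 0 (complementary slackness).
Dual feasibility on the basic columns requires 4·y_coolant + 3·y_steel = 44, 2·y_coolant + 6·y_steel = 49.
Solving: y_coolant = 6.5, y_steel = 6.
Shadow price of steel = 6.

6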